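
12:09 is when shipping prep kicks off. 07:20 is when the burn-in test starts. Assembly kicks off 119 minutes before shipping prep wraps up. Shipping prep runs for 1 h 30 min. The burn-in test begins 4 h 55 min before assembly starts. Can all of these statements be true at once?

Shipping prep ends at 12:09 + 90 min = 13:39.
Assembly starts at 13:39 − 119 min = 11:40.
The burn-in test starts at 11:40 − 295 min = 06:45.
But the burn-in test is also said to start at 07:20 — a 35-minute conflict.

No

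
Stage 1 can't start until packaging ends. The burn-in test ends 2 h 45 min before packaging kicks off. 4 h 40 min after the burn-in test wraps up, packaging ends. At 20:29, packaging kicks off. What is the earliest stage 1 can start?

22:24

The burn-in test ends at 20:29 − 165 min = 17:44.
Packaging ends at 17:44 + 280 min = 22:24.
Stage 1 is bounded by packaging, so the earliest it can start is 22:24.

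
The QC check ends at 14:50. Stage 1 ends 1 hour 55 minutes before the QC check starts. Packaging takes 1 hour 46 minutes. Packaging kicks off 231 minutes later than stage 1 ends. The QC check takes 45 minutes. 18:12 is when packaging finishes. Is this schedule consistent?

No

The QC check starts at 14:50 − 45 min = 14:05.
Stage 1 ends at 14:05 − 115 min = 12:10.
Packaging starts at 12:10 + 231 min = 16:01.
Packaging ends at 16:01 + 106 min = 17:47.
But packaging is also said to end at 18:12 — a 25-minute conflict.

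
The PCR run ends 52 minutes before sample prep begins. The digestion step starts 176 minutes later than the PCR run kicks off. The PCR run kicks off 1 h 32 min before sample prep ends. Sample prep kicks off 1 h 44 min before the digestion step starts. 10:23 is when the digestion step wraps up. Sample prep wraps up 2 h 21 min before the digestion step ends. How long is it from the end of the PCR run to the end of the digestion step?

213 minutes

Sample prep ends at 10:23 − 141 min = 08:02.
The PCR run starts at 08:02 − 92 min = 06:30.
The digestion step starts at 06:30 + 176 min = 09:26.
Sample prep starts at 09:26 − 104 min = 07:42.
The PCR run ends at 07:42 − 52 min = 06:50.
From 06:50 to 10:23 is 213 minutes.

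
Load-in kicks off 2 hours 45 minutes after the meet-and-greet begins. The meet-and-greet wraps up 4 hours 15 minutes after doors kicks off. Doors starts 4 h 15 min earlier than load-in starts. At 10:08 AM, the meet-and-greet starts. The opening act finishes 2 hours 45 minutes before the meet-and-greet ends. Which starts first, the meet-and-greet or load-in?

the meet-and-greet

Load-in starts at 10:08 AM + 165 min = 12:53 PM.
The meet-and-greet starts at 10:08 AM and load-in starts at 12:53 PM, so the meet-and-greet is first.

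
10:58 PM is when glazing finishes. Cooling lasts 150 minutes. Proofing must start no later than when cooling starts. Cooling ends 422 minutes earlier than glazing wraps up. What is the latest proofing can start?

1:26 PM

Cooling ends at 10:58 PM − 422 min = 3:56 PM.
Cooling starts at 3:56 PM − 150 min = 1:26 PM.
Proofing is bounded by cooling, so the latest it can start is 1:26 PM.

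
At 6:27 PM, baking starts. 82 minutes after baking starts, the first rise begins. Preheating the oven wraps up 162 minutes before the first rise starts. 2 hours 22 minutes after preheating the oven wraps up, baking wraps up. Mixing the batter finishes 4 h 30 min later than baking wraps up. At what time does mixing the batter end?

11:59 PM

The first rise starts at 6:27 PM + 82 min = 7:49 PM.
Preheating the oven ends at 7:49 PM − 162 min = 5:07 PM.
Baking ends at 5:07 PM + 142 min = 7:29 PM.
Mixing the batter ends at 7:29 PM + 270 min = 11:59 PM.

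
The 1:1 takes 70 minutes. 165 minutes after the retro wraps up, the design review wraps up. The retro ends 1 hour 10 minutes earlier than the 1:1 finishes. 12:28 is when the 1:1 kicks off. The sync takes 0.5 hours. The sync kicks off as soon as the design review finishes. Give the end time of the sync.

The 1:1 ends at 12:28 + 70 min = 13:38.
The retro ends at 13:38 − 70 min = 12:28.
The design review ends at 12:28 + 165 min = 15:13.
So the sync starts at 15:13.
The sync ends at 15:13 + 30 min = 15:43.

15:43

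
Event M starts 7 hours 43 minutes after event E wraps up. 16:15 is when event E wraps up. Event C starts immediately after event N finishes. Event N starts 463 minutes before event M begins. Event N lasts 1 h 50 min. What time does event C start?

Event M starts at 16:15 + 463 min = 23:58.
Event N starts at 23:58 − 463 min = 16:15.
Event N ends at 16:15 + 110 min = 18:05.
So event C starts at 18:05.

18:05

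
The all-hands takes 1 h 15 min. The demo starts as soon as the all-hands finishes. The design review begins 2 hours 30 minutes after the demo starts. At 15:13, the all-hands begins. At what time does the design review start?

18:58

The all-hands ends at 15:13 + 75 min = 16:28.
So the demo starts at 16:28.
The design review starts at 16:28 + 150 min = 18:58.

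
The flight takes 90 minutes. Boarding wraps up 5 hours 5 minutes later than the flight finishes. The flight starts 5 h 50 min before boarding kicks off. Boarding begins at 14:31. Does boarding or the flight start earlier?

the flight

The flight starts at 14:31 − 350 min = 08:41.
Boarding starts at 14:31 and the flight starts at 08:41, so the flight is first.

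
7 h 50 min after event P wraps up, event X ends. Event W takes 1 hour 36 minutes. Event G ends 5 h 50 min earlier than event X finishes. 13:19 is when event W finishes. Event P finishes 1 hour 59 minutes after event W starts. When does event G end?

Event W starts at 13:19 − 96 min = 11:43.
Event P ends at 11:43 + 119 min = 13:42.
Event X ends at 13:42 + 470 min = 21:32.
Event G ends at 21:32 − 350 min = 15:42.

15:42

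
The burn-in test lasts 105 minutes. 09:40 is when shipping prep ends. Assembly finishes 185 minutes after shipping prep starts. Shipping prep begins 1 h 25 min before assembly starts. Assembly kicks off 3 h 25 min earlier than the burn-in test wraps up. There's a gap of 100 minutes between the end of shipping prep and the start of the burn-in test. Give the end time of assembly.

The burn-in test starts at 09:40 + 100 min = 11:20.
The burn-in test ends at 11:20 + 105 min = 13:05.
Assembly starts at 13:05 − 205 min = 09:40.
Shipping prep starts at 09:40 − 85 min = 08:15.
Assembly ends at 08:15 + 185 min = 11:20.

11:20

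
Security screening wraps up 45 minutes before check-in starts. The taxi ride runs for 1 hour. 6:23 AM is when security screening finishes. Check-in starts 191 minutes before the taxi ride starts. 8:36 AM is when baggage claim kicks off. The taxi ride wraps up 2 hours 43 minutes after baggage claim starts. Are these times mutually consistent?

Yes

The taxi ride ends at 8:36 AM + 163 min = 11:19 AM.
The taxi ride starts at 11:19 AM − 60 min = 10:19 AM.
Check-in starts at 10:19 AM − 191 min = 7:08 AM.
Security screening ends at 7:08 AM − 45 min = 6:23 AM.
That matches the stated 6:23 AM, so the schedule is consistent.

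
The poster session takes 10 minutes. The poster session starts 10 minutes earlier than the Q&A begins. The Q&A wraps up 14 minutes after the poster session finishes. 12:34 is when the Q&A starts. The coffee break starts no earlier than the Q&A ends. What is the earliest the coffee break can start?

12:48

The poster session starts at 12:34 − 10 min = 12:24.
The poster session ends at 12:24 + 10 min = 12:34.
The Q&A ends at 12:34 + 14 min = 12:48.
The coffee break is bounded by the Q&A, so the earliest it can start is 12:48.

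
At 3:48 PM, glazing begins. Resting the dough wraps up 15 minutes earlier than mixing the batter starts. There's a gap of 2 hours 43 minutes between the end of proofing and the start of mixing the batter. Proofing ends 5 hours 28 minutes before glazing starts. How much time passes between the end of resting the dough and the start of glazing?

3 hours

Proofing ends at 3:48 PM − 328 min = 10:20 AM.
Mixing the batter starts at 10:20 AM + 163 min = 1:03 PM.
Resting the dough ends at 1:03 PM − 15 min = 12:48 PM.
From 12:48 PM to 3:48 PM is 3 hours.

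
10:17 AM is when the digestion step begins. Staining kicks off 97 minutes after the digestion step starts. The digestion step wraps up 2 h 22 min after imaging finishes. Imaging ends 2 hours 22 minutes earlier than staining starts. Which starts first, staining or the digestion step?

Staining starts at 10:17 AM + 97 min = 11:54 AM.
Staining starts at 11:54 AM and the digestion step starts at 10:17 AM, so the digestion step is first.

the digestion step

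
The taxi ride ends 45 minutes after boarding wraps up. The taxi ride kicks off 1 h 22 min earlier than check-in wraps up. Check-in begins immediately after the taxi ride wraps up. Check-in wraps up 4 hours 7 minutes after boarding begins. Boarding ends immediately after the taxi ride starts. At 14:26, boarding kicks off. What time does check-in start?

Check-in ends at 14:26 + 247 min = 18:33.
The taxi ride starts at 18:33 − 82 min = 17:11.
So boarding ends at 17:11.
The taxi ride ends at 17:11 + 45 min = 17:56.
So check-in starts at 17:56.

17:56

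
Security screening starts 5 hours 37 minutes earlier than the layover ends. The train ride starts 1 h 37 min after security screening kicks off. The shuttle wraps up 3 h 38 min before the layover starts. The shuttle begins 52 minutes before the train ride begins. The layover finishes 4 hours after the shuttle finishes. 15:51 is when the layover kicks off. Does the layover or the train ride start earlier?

The shuttle ends at 15:51 − 218 min = 12:13.
The layover ends at 12:13 + 240 min = 16:13.
Security screening starts at 16:13 − 337 min = 10:36.
The train ride starts at 10:36 + 97 min = 12:13.
The layover starts at 15:51 and the train ride starts at 12:13, so the train ride is first.

the train ride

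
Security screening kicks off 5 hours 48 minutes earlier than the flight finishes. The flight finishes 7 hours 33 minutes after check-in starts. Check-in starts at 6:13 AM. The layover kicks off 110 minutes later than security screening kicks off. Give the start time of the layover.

The flight ends at 6:13 AM + 453 min = 1:46 PM.
Security screening starts at 1:46 PM − 348 min = 7:58 AM.
The layover starts at 7:58 AM + 110 min = 9:48 AM.

9:48 AM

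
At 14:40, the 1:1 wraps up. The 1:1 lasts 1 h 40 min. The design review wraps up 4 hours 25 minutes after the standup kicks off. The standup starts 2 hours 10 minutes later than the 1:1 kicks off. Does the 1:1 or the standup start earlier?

The 1:1 starts at 14:40 − 100 min = 13:00.
The standup starts at 13:00 + 130 min = 15:10.
The 1:1 starts at 13:00 and the standup starts at 15:10, so the 1:1 is first.

the 1:1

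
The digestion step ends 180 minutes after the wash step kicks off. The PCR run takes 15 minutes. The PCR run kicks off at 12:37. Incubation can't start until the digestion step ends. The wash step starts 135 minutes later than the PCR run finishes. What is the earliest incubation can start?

18:07

The PCR run ends at 12:37 + 15 min = 12:52.
The wash step starts at 12:52 + 135 min = 15:07.
The digestion step ends at 15:07 + 180 min = 18:07.
Incubation is bounded by the digestion step, so the earliest it can start is 18:07.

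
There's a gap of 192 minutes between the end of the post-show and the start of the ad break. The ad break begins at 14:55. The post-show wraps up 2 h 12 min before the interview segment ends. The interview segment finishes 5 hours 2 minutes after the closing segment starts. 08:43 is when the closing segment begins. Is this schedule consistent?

No

The interview segment ends at 08:43 + 302 min = 13:45.
The post-show ends at 13:45 − 132 min = 11:33.
The ad break starts at 11:33 + 192 min = 14:45.
But the ad break is also said to start at 14:55 — a 10-minute conflict.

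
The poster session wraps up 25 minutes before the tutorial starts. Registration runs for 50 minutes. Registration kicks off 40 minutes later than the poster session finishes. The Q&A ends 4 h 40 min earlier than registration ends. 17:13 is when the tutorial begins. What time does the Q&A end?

13:38

The poster session ends at 17:13 − 25 min = 16:48.
Registration starts at 16:48 + 40 min = 17:28.
Registration ends at 17:28 + 50 min = 18:18.
The Q&A ends at 18:18 − 280 min = 13:38.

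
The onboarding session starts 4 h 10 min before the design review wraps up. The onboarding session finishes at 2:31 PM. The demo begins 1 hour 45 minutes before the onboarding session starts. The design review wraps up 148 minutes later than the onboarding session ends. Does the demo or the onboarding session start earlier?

the demo

The design review ends at 2:31 PM + 148 min = 4:59 PM.
The onboarding session starts at 4:59 PM − 250 min = 12:49 PM.
The demo starts at 12:49 PM − 105 min = 11:04 AM.
The demo starts at 11:04 AM and the onboarding session starts at 12:49 PM, so the demo is first.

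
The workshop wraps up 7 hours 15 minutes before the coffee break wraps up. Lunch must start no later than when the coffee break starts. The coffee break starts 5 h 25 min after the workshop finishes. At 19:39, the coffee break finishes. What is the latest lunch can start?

17:49

The workshop ends at 19:39 − 435 min = 12:24.
The coffee break starts at 12:24 + 325 min = 17:49.
Lunch is bounded by the coffee break, so the latest it can start is 17:49.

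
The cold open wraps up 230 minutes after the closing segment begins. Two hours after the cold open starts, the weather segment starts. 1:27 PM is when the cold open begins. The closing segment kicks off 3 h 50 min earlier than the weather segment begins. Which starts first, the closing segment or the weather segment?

the closing segment

The weather segment starts at 1:27 PM + 120 min = 3:27 PM.
The closing segment starts at 3:27 PM − 230 min = 11:37 AM.
The closing segment starts at 11:37 AM and the weather segment starts at 3:27 PM, so the closing segment is first.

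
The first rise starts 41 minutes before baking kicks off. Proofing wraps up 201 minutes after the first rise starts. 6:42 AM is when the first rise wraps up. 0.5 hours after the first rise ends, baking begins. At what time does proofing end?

9:52 AM

Baking starts at 6:42 AM + 30 min = 7:12 AM.
The first rise starts at 7:12 AM − 41 min = 6:31 AM.
Proofing ends at 6:31 AM + 201 min = 9:52 AM.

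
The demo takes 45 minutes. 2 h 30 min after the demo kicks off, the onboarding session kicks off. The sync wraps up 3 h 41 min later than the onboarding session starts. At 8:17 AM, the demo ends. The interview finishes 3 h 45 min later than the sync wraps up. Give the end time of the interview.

The demo starts at 8:17 AM − 45 min = 7:32 AM.
The onboarding session starts at 7:32 AM + 150 min = 10:02 AM.
The sync ends at 10:02 AM + 221 min = 1:43 PM.
The interview ends at 1:43 PM + 225 min = 5:28 PM.

5:28 PM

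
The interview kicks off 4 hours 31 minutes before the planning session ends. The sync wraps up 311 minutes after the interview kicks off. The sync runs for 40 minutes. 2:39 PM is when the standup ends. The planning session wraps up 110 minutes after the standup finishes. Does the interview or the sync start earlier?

the interview

The planning session ends at 2:39 PM + 110 min = 4:29 PM.
The interview starts at 4:29 PM − 271 min = 11:58 AM.
The sync ends at 11:58 AM + 311 min = 5:09 PM.
The sync starts at 5:09 PM − 40 min = 4:29 PM.
The interview starts at 11:58 AM and the sync starts at 4:29 PM, so the interview is first.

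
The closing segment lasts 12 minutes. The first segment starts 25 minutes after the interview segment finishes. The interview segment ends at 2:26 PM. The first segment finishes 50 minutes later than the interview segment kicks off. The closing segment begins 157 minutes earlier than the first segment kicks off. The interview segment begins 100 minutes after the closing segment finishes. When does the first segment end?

2:56 PM

The first segment starts at 2:26 PM + 25 min = 2:51 PM.
The closing segment starts at 2:51 PM − 157 min = 12:14 PM.
The closing segment ends at 12:14 PM + 12 min = 12:26 PM.
The interview segment starts at 12:26 PM + 100 min = 2:06 PM.
The first segment ends at 2:06 PM + 50 min = 2:56 PM.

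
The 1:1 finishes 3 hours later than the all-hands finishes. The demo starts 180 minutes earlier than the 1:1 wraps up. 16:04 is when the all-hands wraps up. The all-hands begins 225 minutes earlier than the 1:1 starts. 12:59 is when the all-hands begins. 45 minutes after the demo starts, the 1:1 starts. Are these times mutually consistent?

No

The 1:1 ends at 16:04 + 180 min = 19:04.
The demo starts at 19:04 − 180 min = 16:04.
The 1:1 starts at 16:04 + 45 min = 16:49.
The all-hands starts at 16:49 − 225 min = 13:04.
But the all-hands is also said to start at 12:59 — a 5-minute conflict.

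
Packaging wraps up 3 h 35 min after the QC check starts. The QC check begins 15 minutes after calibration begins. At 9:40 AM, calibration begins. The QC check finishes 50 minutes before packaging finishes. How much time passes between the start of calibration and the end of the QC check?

The QC check starts at 9:40 AM + 15 min = 9:55 AM.
Packaging ends at 9:55 AM + 215 min = 1:30 PM.
The QC check ends at 1:30 PM − 50 min = 12:40 PM.
From 9:40 AM to 12:40 PM is 3 hours.

3 hours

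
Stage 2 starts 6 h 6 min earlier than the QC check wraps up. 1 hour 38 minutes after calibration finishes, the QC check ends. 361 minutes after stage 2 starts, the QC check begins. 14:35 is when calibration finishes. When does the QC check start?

The QC check ends at 14:35 + 98 min = 16:13.
Stage 2 starts at 16:13 − 366 min = 10:07.
The QC check starts at 10:07 + 361 min = 16:08.

16:08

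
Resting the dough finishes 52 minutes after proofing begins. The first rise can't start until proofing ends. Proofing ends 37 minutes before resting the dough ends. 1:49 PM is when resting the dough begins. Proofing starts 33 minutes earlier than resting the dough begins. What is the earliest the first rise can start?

1:31 PM

Proofing starts at 1:49 PM − 33 min = 1:16 PM.
Resting the dough ends at 1:16 PM + 52 min = 2:08 PM.
Proofing ends at 2:08 PM − 37 min = 1:31 PM.
The first rise is bounded by proofing, so the earliest it can start is 1:31 PM.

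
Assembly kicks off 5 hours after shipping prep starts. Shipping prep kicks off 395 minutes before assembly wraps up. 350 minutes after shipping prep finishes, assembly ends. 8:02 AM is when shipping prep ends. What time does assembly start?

Assembly ends at 8:02 AM + 350 min = 1:52 PM.
Shipping prep starts at 1:52 PM − 395 min = 7:17 AM.
Assembly starts at 7:17 AM + 300 min = 12:17 PM.

12:17 PM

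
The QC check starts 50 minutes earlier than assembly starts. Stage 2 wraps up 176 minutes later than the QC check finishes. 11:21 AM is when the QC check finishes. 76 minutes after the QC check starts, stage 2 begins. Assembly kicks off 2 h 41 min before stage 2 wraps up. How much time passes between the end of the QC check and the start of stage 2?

Stage 2 ends at 11:21 AM + 176 min = 2:17 PM.
Assembly starts at 2:17 PM − 161 min = 11:36 AM.
The QC check starts at 11:36 AM − 50 min = 10:46 AM.
Stage 2 starts at 10:46 AM + 76 min = 12:02 PM.
From 11:21 AM to 12:02 PM is 41 minutes.

41 minutes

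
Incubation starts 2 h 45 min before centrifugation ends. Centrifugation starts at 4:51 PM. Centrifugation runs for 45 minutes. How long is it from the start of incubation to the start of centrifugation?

2 hours

Centrifugation ends at 4:51 PM + 45 min = 5:36 PM.
Incubation starts at 5:36 PM − 165 min = 2:51 PM.
From 2:51 PM to 4:51 PM is 2 hours.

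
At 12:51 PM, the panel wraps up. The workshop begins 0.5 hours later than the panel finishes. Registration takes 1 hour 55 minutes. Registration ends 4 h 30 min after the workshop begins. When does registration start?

The workshop starts at 12:51 PM + 30 min = 1:21 PM.
Registration ends at 1:21 PM + 270 min = 5:51 PM.
Registration starts at 5:51 PM − 115 min = 3:56 PM.

3:56 PM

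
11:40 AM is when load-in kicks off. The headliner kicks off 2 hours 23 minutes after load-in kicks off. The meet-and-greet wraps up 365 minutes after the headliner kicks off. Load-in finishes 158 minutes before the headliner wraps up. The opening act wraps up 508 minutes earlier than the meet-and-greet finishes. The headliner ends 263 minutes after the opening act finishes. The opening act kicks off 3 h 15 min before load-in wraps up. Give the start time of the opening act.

10:10 AM

The headliner starts at 11:40 AM + 143 min = 2:03 PM.
The meet-and-greet ends at 2:03 PM + 365 min = 8:08 PM.
The opening act ends at 8:08 PM − 508 min = 11:40 AM.
The headliner ends at 11:40 AM + 263 min = 4:03 PM.
Load-in ends at 4:03 PM − 158 min = 1:25 PM.
The opening act starts at 1:25 PM − 195 min = 10:10 AM.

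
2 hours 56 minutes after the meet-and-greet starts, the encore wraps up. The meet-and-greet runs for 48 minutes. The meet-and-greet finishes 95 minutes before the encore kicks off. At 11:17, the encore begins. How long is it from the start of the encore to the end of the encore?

33 minutes

The meet-and-greet ends at 11:17 − 95 min = 09:42.
The meet-and-greet starts at 09:42 − 48 min = 08:54.
The encore ends at 08:54 + 176 min = 11:50.
From 11:17 to 11:50 is 33 minutes.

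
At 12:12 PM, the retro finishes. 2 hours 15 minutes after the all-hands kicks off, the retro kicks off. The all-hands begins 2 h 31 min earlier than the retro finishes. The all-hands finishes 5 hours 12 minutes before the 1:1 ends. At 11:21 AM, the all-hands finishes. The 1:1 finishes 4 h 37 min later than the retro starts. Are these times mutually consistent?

Yes

The all-hands starts at 12:12 PM − 151 min = 9:41 AM.
The retro starts at 9:41 AM + 135 min = 11:56 AM.
The 1:1 ends at 11:56 AM + 277 min = 4:33 PM.
The all-hands ends at 4:33 PM − 312 min = 11:21 AM.
That matches the stated 11:21 AM, so the schedule is consistent.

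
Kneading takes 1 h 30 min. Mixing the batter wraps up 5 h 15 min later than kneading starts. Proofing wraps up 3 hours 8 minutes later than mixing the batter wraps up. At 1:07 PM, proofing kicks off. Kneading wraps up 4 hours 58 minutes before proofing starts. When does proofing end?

Kneading ends at 1:07 PM − 298 min = 8:09 AM.
Kneading starts at 8:09 AM − 90 min = 6:39 AM.
Mixing the batter ends at 6:39 AM + 315 min = 11:54 AM.
Proofing ends at 11:54 AM + 188 min = 3:02 PM.

3:02 PM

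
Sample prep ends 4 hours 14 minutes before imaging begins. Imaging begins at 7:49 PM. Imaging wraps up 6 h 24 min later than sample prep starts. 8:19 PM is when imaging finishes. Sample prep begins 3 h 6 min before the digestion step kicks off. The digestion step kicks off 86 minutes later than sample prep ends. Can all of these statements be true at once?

Yes

Sample prep ends at 7:49 PM − 254 min = 3:35 PM.
The digestion step starts at 3:35 PM + 86 min = 5:01 PM.
Sample prep starts at 5:01 PM − 186 min = 1:55 PM.
Imaging ends at 1:55 PM + 384 min = 8:19 PM.
That matches the stated 8:19 PM, so the schedule is consistent.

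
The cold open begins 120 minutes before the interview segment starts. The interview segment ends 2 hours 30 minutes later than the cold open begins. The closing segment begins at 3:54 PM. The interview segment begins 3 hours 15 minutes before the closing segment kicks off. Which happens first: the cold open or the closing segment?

the cold open

The interview segment starts at 3:54 PM − 195 min = 12:39 PM.
The cold open starts at 12:39 PM − 120 min = 10:39 AM.
The cold open starts at 10:39 AM and the closing segment starts at 3:54 PM, so the cold open is first.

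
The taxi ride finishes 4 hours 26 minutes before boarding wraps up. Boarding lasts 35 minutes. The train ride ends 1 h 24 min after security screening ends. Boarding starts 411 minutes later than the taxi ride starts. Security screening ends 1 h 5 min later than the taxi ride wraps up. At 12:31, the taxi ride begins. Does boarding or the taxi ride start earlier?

the taxi ride

Boarding starts at 12:31 + 411 min = 19:22.
Boarding starts at 19:22 and the taxi ride starts at 12:31, so the taxi ride is first.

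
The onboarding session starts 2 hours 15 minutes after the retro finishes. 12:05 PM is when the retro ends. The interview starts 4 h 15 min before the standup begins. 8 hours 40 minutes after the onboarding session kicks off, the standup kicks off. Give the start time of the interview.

6:45 PM

The onboarding session starts at 12:05 PM + 135 min = 2:20 PM.
The standup starts at 2:20 PM + 520 min = 11:00 PM.
The interview starts at 11:00 PM − 255 min = 6:45 PM.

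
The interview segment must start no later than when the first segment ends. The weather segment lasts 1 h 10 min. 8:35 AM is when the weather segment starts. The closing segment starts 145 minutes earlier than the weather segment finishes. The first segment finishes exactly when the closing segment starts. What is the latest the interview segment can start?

The weather segment ends at 8:35 AM + 70 min = 9:45 AM.
The closing segment starts at 9:45 AM − 145 min = 7:20 AM.
So the first segment ends at 7:20 AM.
The interview segment is bounded by the first segment, so the latest it can start is 7:20 AM.

7:20 AM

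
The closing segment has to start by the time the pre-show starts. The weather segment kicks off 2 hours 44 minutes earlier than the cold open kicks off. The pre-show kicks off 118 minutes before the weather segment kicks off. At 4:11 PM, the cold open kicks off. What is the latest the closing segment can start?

The weather segment starts at 4:11 PM − 164 min = 1:27 PM.
The pre-show starts at 1:27 PM − 118 min = 11:29 AM.
The closing segment is bounded by the pre-show, so the latest it can start is 11:29 AM.

11:29 AM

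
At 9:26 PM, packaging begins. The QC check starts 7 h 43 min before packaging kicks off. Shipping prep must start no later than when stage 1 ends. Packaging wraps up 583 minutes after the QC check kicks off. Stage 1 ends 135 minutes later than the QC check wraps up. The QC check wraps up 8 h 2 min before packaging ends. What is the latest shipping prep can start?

The QC check starts at 9:26 PM − 463 min = 1:43 PM.
Packaging ends at 1:43 PM + 583 min = 11:26 PM.
The QC check ends at 11:26 PM − 482 min = 3:24 PM.
Stage 1 ends at 3:24 PM + 135 min = 5:39 PM.
Shipping prep is bounded by stage 1, so the latest it can start is 5:39 PM.

5:39 PM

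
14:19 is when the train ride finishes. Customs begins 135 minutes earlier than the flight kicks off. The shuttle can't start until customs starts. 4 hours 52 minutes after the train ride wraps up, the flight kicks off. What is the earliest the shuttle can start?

16:56

The flight starts at 14:19 + 292 min = 19:11.
Customs starts at 19:11 − 135 min = 16:56.
The shuttle is bounded by customs, so the earliest it can start is 16:56.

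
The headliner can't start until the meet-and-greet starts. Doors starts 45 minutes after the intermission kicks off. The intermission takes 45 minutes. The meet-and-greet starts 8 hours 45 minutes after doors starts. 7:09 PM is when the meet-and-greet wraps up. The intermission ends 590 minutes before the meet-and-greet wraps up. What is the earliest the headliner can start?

6:04 PM

The intermission ends at 7:09 PM − 590 min = 9:19 AM.
The intermission starts at 9:19 AM − 45 min = 8:34 AM.
Doors starts at 8:34 AM + 45 min = 9:19 AM.
The meet-and-greet starts at 9:19 AM + 525 min = 6:04 PM.
The headliner is bounded by the meet-and-greet, so the earliest it can start is 6:04 PM.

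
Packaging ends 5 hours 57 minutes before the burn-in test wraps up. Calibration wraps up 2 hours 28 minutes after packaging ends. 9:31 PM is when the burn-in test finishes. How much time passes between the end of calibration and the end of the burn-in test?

Packaging ends at 9:31 PM − 357 min = 3:34 PM.
Calibration ends at 3:34 PM + 148 min = 6:02 PM.
From 6:02 PM to 9:31 PM is 209 minutes.

209 minutes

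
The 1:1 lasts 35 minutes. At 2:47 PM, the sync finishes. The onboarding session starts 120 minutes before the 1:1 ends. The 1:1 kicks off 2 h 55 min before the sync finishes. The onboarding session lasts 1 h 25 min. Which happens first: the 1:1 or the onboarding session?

The 1:1 starts at 2:47 PM − 175 min = 11:52 AM.
The 1:1 ends at 11:52 AM + 35 min = 12:27 PM.
The onboarding session starts at 12:27 PM − 120 min = 10:27 AM.
The 1:1 starts at 11:52 AM and the onboarding session starts at 10:27 AM, so the onboarding session is first.

the onboarding session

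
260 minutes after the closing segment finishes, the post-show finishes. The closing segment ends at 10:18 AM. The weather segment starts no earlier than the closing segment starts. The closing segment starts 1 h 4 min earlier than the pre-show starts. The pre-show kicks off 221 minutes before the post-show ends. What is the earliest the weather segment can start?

The post-show ends at 10:18 AM + 260 min = 2:38 PM.
The pre-show starts at 2:38 PM − 221 min = 10:57 AM.
The closing segment starts at 10:57 AM − 64 min = 9:53 AM.
The weather segment is bounded by the closing segment, so the earliest it can start is 9:53 AM.

9:53 AM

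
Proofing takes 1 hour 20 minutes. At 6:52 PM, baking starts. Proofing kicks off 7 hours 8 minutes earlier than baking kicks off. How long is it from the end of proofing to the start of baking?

5 h 48 min

Proofing starts at 6:52 PM − 428 min = 11:44 AM.
Proofing ends at 11:44 AM + 80 min = 1:04 PM.
From 1:04 PM to 6:52 PM is 5 h 48 min.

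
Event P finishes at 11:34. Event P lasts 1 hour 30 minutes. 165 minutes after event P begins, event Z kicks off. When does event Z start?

12:49

Event P starts at 11:34 − 90 min = 10:04.
Event Z starts at 10:04 + 165 min = 12:49.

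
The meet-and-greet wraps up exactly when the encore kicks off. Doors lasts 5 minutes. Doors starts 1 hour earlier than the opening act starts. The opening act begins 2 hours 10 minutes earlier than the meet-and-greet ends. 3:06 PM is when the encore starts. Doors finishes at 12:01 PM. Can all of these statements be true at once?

Yes

The meet-and-greet ends at 3:06 PM.
The opening act starts at 3:06 PM − 130 min = 12:56 PM.
Doors starts at 12:56 PM − 60 min = 11:56 AM.
Doors ends at 11:56 AM + 5 min = 12:01 PM.
That matches the stated 12:01 PM, so the schedule is consistent.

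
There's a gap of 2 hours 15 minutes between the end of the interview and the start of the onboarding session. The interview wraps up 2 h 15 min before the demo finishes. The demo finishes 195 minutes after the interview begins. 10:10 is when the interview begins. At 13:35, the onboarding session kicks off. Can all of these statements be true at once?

No

The demo ends at 10:10 + 195 min = 13:25.
The interview ends at 13:25 − 135 min = 11:10.
The onboarding session starts at 11:10 + 135 min = 13:25.
But the onboarding session is also said to start at 13:35 — a 10-minute conflict.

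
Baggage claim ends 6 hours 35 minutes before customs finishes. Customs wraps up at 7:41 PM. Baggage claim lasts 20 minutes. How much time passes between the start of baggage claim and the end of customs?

415 minutes

Baggage claim ends at 7:41 PM − 395 min = 1:06 PM.
Baggage claim starts at 1:06 PM − 20 min = 12:46 PM.
From 12:46 PM to 7:41 PM is 415 minutes.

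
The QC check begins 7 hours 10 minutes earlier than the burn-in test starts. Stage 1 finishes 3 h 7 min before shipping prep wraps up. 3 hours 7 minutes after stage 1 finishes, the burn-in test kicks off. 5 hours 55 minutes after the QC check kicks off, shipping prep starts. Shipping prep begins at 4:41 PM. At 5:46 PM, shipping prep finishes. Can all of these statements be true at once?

Stage 1 ends at 5:46 PM − 187 min = 2:39 PM.
The burn-in test starts at 2:39 PM + 187 min = 5:46 PM.
The QC check starts at 5:46 PM − 430 min = 10:36 AM.
Shipping prep starts at 10:36 AM + 355 min = 4:31 PM.
But shipping prep is also said to start at 4:41 PM — a 10-minute conflict.

No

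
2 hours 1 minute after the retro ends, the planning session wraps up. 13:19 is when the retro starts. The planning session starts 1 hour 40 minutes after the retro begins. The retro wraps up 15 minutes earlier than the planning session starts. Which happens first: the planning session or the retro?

the retro

The planning session starts at 13:19 + 100 min = 14:59.
The planning session starts at 14:59 and the retro starts at 13:19, so the retro is first.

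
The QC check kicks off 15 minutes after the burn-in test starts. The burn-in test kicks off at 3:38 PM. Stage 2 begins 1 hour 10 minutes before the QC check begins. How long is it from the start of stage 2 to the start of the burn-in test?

55 minutes

The QC check starts at 3:38 PM + 15 min = 3:53 PM.
Stage 2 starts at 3:53 PM − 70 min = 2:43 PM.
From 2:43 PM to 3:38 PM is 55 minutes.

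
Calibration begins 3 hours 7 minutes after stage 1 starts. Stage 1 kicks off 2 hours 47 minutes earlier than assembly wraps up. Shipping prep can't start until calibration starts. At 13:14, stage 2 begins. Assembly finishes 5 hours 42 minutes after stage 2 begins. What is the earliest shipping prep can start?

Assembly ends at 13:14 + 342 min = 18:56.
Stage 1 starts at 18:56 − 167 min = 16:09.
Calibration starts at 16:09 + 187 min = 19:16.
Shipping prep is bounded by calibration, so the earliest it can start is 19:16.

19:16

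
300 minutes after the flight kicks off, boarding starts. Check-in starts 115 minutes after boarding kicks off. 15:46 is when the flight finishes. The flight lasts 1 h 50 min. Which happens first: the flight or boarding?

the flight

The flight starts at 15:46 − 110 min = 13:56.
Boarding starts at 13:56 + 300 min = 18:56.
The flight starts at 13:56 and boarding starts at 18:56, so the flight is first.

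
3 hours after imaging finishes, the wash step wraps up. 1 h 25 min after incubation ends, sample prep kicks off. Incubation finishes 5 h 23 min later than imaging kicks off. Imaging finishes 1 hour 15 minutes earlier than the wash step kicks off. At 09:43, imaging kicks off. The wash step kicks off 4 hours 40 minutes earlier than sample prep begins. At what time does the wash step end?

13:36

Incubation ends at 09:43 + 323 min = 15:06.
Sample prep starts at 15:06 + 85 min = 16:31.
The wash step starts at 16:31 − 280 min = 11:51.
Imaging ends at 11:51 − 75 min = 10:36.
The wash step ends at 10:36 + 180 min = 13:36.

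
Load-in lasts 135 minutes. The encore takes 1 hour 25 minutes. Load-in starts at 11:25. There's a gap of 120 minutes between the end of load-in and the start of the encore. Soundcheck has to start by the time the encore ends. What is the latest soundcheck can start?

17:05

Load-in ends at 11:25 + 135 min = 13:40.
The encore starts at 13:40 + 120 min = 15:40.
The encore ends at 15:40 + 85 min = 17:05.
Soundcheck is bounded by the encore, so the latest it can start is 17:05.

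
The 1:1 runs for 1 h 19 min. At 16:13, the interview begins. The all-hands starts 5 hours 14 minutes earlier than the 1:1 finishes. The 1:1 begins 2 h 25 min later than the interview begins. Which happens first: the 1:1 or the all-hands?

the all-hands

The 1:1 starts at 16:13 + 145 min = 18:38.
The 1:1 ends at 18:38 + 79 min = 19:57.
The all-hands starts at 19:57 − 314 min = 14:43.
The 1:1 starts at 18:38 and the all-hands starts at 14:43, so the all-hands is first.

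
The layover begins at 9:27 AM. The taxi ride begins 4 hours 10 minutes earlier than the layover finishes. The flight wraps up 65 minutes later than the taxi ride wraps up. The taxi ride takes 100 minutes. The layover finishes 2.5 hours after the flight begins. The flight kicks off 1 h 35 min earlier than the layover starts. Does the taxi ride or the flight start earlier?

the taxi ride

The flight starts at 9:27 AM − 95 min = 7:52 AM.
The layover ends at 7:52 AM + 150 min = 10:22 AM.
The taxi ride starts at 10:22 AM − 250 min = 6:12 AM.
The taxi ride starts at 6:12 AM and the flight starts at 7:52 AM, so the taxi ride is first.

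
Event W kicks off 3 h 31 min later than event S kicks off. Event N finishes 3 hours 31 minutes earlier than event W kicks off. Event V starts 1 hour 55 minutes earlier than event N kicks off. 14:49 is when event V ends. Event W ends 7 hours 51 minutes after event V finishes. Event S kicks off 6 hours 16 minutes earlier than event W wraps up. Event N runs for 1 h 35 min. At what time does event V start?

Event W ends at 14:49 + 471 min = 22:40.
Event S starts at 22:40 − 376 min = 16:24.
Event W starts at 16:24 + 211 min = 19:55.
Event N ends at 19:55 − 211 min = 16:24.
Event N starts at 16:24 − 95 min = 14:49.
Event V starts at 14:49 − 115 min = 12:54.

12:54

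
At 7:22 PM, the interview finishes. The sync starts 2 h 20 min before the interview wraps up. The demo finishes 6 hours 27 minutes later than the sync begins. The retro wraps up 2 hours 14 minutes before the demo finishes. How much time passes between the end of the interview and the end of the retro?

The sync starts at 7:22 PM − 140 min = 5:02 PM.
The demo ends at 5:02 PM + 387 min = 11:29 PM.
The retro ends at 11:29 PM − 134 min = 9:15 PM.
From 7:22 PM to 9:15 PM is 113 minutes.

113 minutes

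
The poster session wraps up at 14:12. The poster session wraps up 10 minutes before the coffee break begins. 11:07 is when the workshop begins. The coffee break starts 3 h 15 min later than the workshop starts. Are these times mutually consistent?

The coffee break starts at 11:07 + 195 min = 14:22.
The poster session ends at 14:22 − 10 min = 14:12.
That matches the stated 14:12, so the schedule is consistent.

Yes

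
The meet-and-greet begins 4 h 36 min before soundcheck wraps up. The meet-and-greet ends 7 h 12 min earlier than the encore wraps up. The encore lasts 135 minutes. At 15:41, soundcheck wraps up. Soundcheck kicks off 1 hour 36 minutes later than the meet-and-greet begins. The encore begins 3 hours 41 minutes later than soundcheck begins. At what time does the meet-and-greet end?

11:25

The meet-and-greet starts at 15:41 − 276 min = 11:05.
Soundcheck starts at 11:05 + 96 min = 12:41.
The encore starts at 12:41 + 221 min = 16:22.
The encore ends at 16:22 + 135 min = 18:37.
The meet-and-greet ends at 18:37 − 432 min = 11:25.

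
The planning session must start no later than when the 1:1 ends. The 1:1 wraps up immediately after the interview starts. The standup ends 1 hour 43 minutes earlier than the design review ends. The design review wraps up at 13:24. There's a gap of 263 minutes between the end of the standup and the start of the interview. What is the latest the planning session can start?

16:04

The standup ends at 13:24 − 103 min = 11:41.
The interview starts at 11:41 + 263 min = 16:04.
So the 1:1 ends at 16:04.
The planning session is bounded by the 1:1, so the latest it can start is 16:04.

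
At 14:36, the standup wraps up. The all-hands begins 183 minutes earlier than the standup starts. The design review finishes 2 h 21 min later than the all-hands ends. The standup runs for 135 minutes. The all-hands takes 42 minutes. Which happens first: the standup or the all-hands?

the all-hands

The standup starts at 14:36 − 135 min = 12:21.
The all-hands starts at 12:21 − 183 min = 09:18.
The standup starts at 12:21 and the all-hands starts at 09:18, so the all-hands is first.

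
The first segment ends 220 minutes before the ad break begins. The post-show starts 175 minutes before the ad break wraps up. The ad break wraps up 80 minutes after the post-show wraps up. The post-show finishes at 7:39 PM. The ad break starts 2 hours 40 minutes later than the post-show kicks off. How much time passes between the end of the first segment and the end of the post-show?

2 h 35 min

The ad break ends at 7:39 PM + 80 min = 8:59 PM.
The post-show starts at 8:59 PM − 175 min = 6:04 PM.
The ad break starts at 6:04 PM + 160 min = 8:44 PM.
The first segment ends at 8:44 PM − 220 min = 5:04 PM.
From 5:04 PM to 7:39 PM is 2 h 35 min.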